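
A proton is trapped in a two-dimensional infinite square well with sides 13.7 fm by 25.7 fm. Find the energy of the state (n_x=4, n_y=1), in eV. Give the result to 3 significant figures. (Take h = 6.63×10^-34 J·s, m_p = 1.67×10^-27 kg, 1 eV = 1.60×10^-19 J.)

For a 2D rectangular well E = (h²/8m_p)·Σ n_i²/L_i² = (6.63×10^-34)²/(8·1.67×10^-27) · [4²/(13.7 fm)² + 1²/(25.7 fm)²].
Evaluating gives E = 2.855×10^-12 J = 1.78×10^7 eV.

E = 1.78×10^7 eV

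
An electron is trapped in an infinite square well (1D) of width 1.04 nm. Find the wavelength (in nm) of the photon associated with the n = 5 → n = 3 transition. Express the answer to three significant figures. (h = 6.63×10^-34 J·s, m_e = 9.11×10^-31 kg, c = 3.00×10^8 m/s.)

λ = 223 nm

E_1 = h²/(8m_eL²) = 5.576×10^-20 J, so ΔE = (5² − 3²)E_1 = 8.922×10^-19 J.
λ = hc/ΔE = (6.63×10^-34·3.00×10^8)/8.922×10^-19 = 2.23×10^-7 m = 223 nm.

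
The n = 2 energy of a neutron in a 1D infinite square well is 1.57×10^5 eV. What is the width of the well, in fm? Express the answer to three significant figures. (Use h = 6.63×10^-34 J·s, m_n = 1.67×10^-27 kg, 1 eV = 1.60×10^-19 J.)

From E_n = n²h²/(8m_nL²), L = n·h/√(8m_nE_n).
E_2 = 1.57×10^5 eV = 2.512×10^-14 J, so L = 2·6.63×10^-34/√(8·1.67×10^-27·2.512×10^-14) = 7.24×10^-14 m = 72.4 fm.

L = 72.4 fm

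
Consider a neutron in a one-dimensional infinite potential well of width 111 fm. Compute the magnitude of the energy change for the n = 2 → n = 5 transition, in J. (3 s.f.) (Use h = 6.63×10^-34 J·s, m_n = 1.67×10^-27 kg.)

E_1 = h²/(8m_nL²) = 2.670×10^-15 J.
|ΔE| = |2² − 5²|·E_1 = 21·2.670×10^-15 J = 5.61×10^-14 J.

|ΔE| = 5.61×10^-14 J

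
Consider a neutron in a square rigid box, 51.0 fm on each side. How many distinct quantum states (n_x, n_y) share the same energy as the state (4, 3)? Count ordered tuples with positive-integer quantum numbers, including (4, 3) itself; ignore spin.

The level has n_x² + n_y² = 25. The ordered positive-integer solutions are (3, 4), (4, 3).
That gives 2 states.

degeneracy = 2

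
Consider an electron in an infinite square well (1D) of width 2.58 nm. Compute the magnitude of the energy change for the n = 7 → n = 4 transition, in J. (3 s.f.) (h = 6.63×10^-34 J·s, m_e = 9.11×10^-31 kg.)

|ΔE| = 2.99×10^-19 J

E_1 = h²/(8m_eL²) = 9.061×10^-21 J.
|ΔE| = |7² − 4²|·E_1 = 33·9.061×10^-21 J = 2.99×10^-19 J.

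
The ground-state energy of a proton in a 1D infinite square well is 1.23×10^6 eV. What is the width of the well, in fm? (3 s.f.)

L = 12.9 fm

From E_n = n²h²/(8m_pL²), L = n·h/√(8m_pE_n).
E_1 = 1.23×10^6 eV = 1.970×10^-13 J, so L = 1·6.626×10^-34/√(8·1.673×10^-27·1.970×10^-13) = 1.29×10^-14 m = 12.9 fm.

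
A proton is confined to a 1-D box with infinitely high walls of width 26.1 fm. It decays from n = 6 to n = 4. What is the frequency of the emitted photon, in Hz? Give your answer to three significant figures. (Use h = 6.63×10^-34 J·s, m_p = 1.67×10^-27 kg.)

E_1 = h²/(8m_pL²) = 4.830×10^-14 J and ΔE = (6² − 4²)E_1 = 9.660×10^-13 J.
f = ΔE/h = 9.660×10^-13/6.63×10^-34 = 1.46×10^21 Hz.

f = 1.46×10^21 Hz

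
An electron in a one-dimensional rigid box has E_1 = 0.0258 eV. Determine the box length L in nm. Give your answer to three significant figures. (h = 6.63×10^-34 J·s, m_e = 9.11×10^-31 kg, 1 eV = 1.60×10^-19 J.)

From E_n = n²h²/(8m_eL²), L = n·h/√(8m_eE_n).
E_1 = 0.0258 eV = 4.128×10^-21 J, so L = 1·6.63×10^-34/√(8·9.11×10^-31·4.128×10^-21) = 3.82×10^-9 m = 3.82 nm.

L = 3.82 nm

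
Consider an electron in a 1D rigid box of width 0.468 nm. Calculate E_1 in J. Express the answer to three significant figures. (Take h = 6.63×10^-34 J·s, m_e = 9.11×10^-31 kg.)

For an infinite well E_n = n²h²/(8m_eL²), so E_1 = h²/(8m_eL²) = (6.63×10^-34)²/(8·9.11×10^-31·(4.68×10^-10 m)²) = 2.754×10^-19 J.

E_1 = 2.75×10^-19 J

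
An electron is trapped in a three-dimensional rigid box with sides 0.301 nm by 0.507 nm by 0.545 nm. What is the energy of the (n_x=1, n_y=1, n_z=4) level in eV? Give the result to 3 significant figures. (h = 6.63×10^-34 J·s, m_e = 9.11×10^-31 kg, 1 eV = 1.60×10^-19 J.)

For a 3D rectangular well E = (h²/8m_e)·Σ n_i²/L_i² = (6.63×10^-34)²/(8·9.11×10^-31) · [1²/(0.301 nm)² + 1²/(0.507 nm)² + 4²/(0.545 nm)²].
Evaluating gives E = 4.149×10^-18 J = 25.9 eV.

E = 25.9 eV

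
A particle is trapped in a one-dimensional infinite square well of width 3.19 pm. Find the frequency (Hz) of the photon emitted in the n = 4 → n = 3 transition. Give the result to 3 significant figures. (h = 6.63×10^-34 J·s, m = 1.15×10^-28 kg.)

E_1 = h²/(8mL²) = 4.695×10^-17 J and ΔE = (4² − 3²)E_1 = 3.286×10^-16 J.
f = ΔE/h = 3.286×10^-16/6.63×10^-34 = 4.96×10^17 Hz.

f = 4.96×10^17 Hz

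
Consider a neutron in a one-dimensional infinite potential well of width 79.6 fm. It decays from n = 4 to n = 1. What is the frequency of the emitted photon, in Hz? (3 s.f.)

f = 1.17×10^20 Hz

E_1 = h²/(8m_nL²) = 5.171×10^-15 J and ΔE = (4² − 1²)E_1 = 7.756×10^-14 J.
f = ΔE/h = 7.756×10^-14/6.626×10^-34 = 1.17×10^20 Hz.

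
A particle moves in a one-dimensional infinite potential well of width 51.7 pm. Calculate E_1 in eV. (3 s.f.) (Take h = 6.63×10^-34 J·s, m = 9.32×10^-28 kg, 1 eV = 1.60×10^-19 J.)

For an infinite well E_n = n²h²/(8mL²), so E_1 = h²/(8mL²) = (6.63×10^-34)²/(8·9.32×10^-28·(5.17×10^-11 m)²) = 2.206×10^-20 J.
Converting, E_1 = 2.206×10^-20 J / (1.60×10^-19 J/eV) = 0.138 eV.

E_1 = 0.138 eV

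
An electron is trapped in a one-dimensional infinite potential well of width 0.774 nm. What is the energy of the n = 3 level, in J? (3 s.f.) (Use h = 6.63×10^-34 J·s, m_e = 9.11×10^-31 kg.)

E_3 = 9.06×10^-19 J

For an infinite well E_n = n²h²/(8m_eL²), so E_1 = h²/(8m_eL²) = (6.63×10^-34)²/(8·9.11×10^-31·(7.74×10^-10 m)²) = 1.007×10^-19 J.
Then E_3 = 3²·E_1 = 9·1.007×10^-19 J = 9.06×10^-19 J.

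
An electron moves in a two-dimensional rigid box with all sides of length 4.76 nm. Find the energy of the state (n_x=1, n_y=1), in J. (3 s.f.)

E = 5.32×10^-21 J

For a 2D rectangular well E = (h²/8m_e)·Σ n_i²/L_i² = (6.626×10^-34)²/(8·9.109×10^-31) · [1²/(4.76 nm)² + 1²/(4.76 nm)²].
Evaluating gives E = 5.32×10^-21 J.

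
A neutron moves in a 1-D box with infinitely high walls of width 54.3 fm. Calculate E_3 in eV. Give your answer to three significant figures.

For an infinite well E_n = n²h²/(8m_nL²), so E_1 = h²/(8m_nL²) = (6.626×10^-34)²/(8·1.675×10^-27·(5.43×10^-14 m)²) = 1.111×10^-14 J.
Then E_3 = 3²·E_1 = 9·1.111×10^-14 J = 9.999×10^-14 J.
Converting, E_3 = 9.999×10^-14 J / (1.602×10^-19 J/eV) = 6.24×10^5 eV.

E_3 = 6.24×10^5 eV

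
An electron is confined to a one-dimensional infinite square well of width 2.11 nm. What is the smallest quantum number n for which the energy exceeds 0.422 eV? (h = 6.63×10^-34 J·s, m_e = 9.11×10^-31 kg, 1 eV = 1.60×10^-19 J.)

n = 3

E_1 = h²/(8m_eL²) = 1.355×10^-20 J = 0.08469 eV.
Need n² > 0.422/0.08469 = 4.983, i.e. n > 2.232.
The smallest integer satisfying this is n = 3.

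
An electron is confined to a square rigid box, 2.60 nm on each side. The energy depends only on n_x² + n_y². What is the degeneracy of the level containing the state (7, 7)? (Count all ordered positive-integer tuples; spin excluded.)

The level has n_x² + n_y² = 98. The ordered positive-integer solutions are (7, 7).
That gives 1 state.

degeneracy = 1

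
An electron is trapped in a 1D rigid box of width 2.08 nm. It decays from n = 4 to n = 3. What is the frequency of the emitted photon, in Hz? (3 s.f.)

f = 1.47×10^14 Hz

E_1 = h²/(8m_eL²) = 1.393×10^-20 J and ΔE = (4² − 3²)E_1 = 9.751×10^-20 J.
f = ΔE/h = 9.751×10^-20/6.626×10^-34 = 1.47×10^14 Hz.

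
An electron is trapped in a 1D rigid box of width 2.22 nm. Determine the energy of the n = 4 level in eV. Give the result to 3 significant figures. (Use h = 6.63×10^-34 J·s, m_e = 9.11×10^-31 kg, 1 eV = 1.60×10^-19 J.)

E_4 = 1.22 eV

For an infinite well E_n = n²h²/(8m_eL²), so E_1 = h²/(8m_eL²) = (6.63×10^-34)²/(8·9.11×10^-31·(2.22×10^-9 m)²) = 1.224×10^-20 J.
Then E_4 = 4²·E_1 = 16·1.224×10^-20 J = 1.958×10^-19 J.
Converting, E_4 = 1.958×10^-19 J / (1.60×10^-19 J/eV) = 1.22 eV.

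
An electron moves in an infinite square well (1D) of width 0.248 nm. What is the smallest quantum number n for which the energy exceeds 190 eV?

n = 6

E_1 = h²/(8m_eL²) = 9.796×10^-19 J = 6.115 eV.
Need n² > 190/6.115 = 31.07, i.e. n > 5.574.
The smallest integer satisfying this is n = 6.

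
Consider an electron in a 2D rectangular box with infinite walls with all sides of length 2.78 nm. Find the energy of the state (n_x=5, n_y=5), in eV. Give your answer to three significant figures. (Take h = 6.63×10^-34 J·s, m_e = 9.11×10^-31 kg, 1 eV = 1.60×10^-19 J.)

For a 2D rectangular well E = (h²/8m_e)·Σ n_i²/L_i² = (6.63×10^-34)²/(8·9.11×10^-31) · [5²/(2.78 nm)² + 5²/(2.78 nm)²].
Evaluating gives E = 3.902×10^-19 J = 2.44 eV.

E = 2.44 eV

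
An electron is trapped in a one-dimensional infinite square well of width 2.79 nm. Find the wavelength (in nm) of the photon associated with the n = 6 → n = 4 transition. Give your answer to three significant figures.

E_1 = h²/(8m_eL²) = 7.740×10^-21 J, so ΔE = (6² − 4²)E_1 = 1.548×10^-19 J.
λ = hc/ΔE = (6.626×10^-34·2.998×10^8)/1.548×10^-19 = 1.28×10^-6 m = 1.28×10^3 nm.

λ = 1.28×10^3 nm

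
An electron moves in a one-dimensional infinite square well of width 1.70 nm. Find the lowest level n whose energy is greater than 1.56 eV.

n = 4

E_1 = h²/(8m_eL²) = 2.085×10^-20 J = 0.1301 eV.
Need n² > 1.56/0.1301 = 11.99, i.e. n > 3.463.
The smallest integer satisfying this is n = 4.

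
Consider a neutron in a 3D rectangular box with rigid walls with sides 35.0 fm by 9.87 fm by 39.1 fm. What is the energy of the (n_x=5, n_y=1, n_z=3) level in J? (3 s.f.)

E = 1.20×10^-12 J

For a 3D rectangular well E = (h²/8m_n)·Σ n_i²/L_i² = (6.626×10^-34)²/(8·1.675×10^-27) · [5²/(35.0 fm)² + 1²/(9.87 fm)² + 3²/(39.1 fm)²].
Evaluating gives E = 1.20×10^-12 J.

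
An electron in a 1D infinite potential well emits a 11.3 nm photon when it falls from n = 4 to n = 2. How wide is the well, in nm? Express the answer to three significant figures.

The photon carries ΔE = hc/λ = 6.626×10^-34·2.998×10^8/1.13×10^-8 m = 1.758×10^-17 J.
Since ΔE = (4² − 2²)E_1, E_1 = 1.465×10^-18 J, and L = h/√(8m_eE_1) = 2.03×10^-10 m = 0.203 nm.

L = 0.203 nm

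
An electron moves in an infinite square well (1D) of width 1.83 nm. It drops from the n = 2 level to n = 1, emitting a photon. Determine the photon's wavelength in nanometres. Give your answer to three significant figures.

λ = 3.68×10^3 nm

E_1 = h²/(8m_eL²) = 1.799×10^-20 J, so ΔE = (2² − 1²)E_1 = 5.397×10^-20 J.
λ = hc/ΔE = (6.626×10^-34·2.998×10^8)/5.397×10^-20 = 3.68×10^-6 m = 3.68×10^3 nm.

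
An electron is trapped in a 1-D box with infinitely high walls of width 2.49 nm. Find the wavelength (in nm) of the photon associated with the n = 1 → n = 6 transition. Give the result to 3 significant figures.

λ = 584 nm

E_1 = h²/(8m_eL²) = 9.717×10^-21 J, so ΔE = (6² − 1²)E_1 = 3.401×10^-19 J.
λ = hc/ΔE = (6.626×10^-34·2.998×10^8)/3.401×10^-19 = 5.84×10^-7 m = 584 nm.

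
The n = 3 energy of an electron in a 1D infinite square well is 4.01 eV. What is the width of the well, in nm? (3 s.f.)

From E_n = n²h²/(8m_eL²), L = n·h/√(8m_eE_n).
E_3 = 4.01 eV = 6.424×10^-19 J, so L = 3·6.626×10^-34/√(8·9.109×10^-31·6.424×10^-19) = 9.19×10^-10 m = 0.919 nm.

L = 0.919 nm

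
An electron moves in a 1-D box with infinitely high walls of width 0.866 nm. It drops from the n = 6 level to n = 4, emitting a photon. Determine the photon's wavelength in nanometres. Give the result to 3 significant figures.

λ = 124 nm

E_1 = h²/(8m_eL²) = 8.034×10^-20 J, so ΔE = (6² − 4²)E_1 = 1.607×10^-18 J.
λ = hc/ΔE = (6.626×10^-34·2.998×10^8)/1.607×10^-18 = 1.24×10^-7 m = 124 nm.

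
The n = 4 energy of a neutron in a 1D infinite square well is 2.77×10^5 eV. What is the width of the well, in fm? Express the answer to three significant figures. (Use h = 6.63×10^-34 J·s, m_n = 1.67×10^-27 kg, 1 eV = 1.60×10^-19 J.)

L = 109 fm

From E_n = n²h²/(8m_nL²), L = n·h/√(8m_nE_n).
E_4 = 2.77×10^5 eV = 4.432×10^-14 J, so L = 4·6.63×10^-34/√(8·1.67×10^-27·4.432×10^-14) = 1.09×10^-13 m = 109 fm.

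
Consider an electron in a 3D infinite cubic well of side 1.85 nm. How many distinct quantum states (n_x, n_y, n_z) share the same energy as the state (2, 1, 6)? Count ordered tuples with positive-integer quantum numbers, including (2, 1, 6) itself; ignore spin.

The level has n_x² + n_y² + n_z² = 41. The ordered positive-integer solutions are (1, 2, 6), (1, 6, 2), (2, 1, 6), (2, 6, 1), (3, 4, 4), (4, 3, 4), (4, 4, 3), (6, 1, 2), (6, 2, 1).
That gives 9 states.

degeneracy = 9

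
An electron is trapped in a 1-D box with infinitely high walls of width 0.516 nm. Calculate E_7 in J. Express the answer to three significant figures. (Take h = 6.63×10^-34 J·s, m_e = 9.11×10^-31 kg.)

For an infinite well E_n = n²h²/(8m_eL²), so E_1 = h²/(8m_eL²) = (6.63×10^-34)²/(8·9.11×10^-31·(5.16×10^-10 m)²) = 2.265×10^-19 J.
Then E_7 = 7²·E_1 = 49·2.265×10^-19 J = 1.11×10^-17 J.

E_7 = 1.11×10^-17 J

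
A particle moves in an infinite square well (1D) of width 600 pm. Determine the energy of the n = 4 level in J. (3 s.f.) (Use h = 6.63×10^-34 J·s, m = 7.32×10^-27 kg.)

E_4 = 3.34×10^-22 J

For an infinite well E_n = n²h²/(8mL²), so E_1 = h²/(8mL²) = (6.63×10^-34)²/(8·7.32×10^-27·(6.00×10^-10 m)²) = 2.085×10^-23 J.
Then E_4 = 4²·E_1 = 16·2.085×10^-23 J = 3.34×10^-22 J.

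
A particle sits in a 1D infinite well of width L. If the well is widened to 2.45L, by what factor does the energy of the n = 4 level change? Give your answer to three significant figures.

0.167

E_n ∝ 1/L², so the energy scales by 1/2.45² = 0.167.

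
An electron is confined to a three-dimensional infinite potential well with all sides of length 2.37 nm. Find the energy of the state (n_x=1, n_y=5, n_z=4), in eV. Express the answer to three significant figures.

For a 3D rectangular well E = (h²/8m_e)·Σ n_i²/L_i² = (6.626×10^-34)²/(8·9.109×10^-31) · [1²/(2.37 nm)² + 5²/(2.37 nm)² + 4²/(2.37 nm)²].
Evaluating gives E = 4.505×10^-19 J = 2.81 eV.

E = 2.81 eV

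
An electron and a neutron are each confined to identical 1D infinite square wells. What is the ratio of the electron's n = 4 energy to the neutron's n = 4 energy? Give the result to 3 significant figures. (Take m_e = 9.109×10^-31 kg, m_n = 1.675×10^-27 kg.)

1.84×10^3

E_n ∝ 1/m at fixed n and L, so the ratio is m_n/m_e = 1.675×10^-27/9.109×10^-31 = 1.84×10^3.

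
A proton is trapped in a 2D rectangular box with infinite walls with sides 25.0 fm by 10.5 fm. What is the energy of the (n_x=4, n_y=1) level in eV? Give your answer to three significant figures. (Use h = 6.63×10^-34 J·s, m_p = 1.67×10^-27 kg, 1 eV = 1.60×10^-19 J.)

E = 7.13×10^6 eV

For a 2D rectangular well E = (h²/8m_p)·Σ n_i²/L_i² = (6.63×10^-34)²/(8·1.67×10^-27) · [4²/(25.0 fm)² + 1²/(10.5 fm)²].
Evaluating gives E = 1.141×10^-12 J = 7.13×10^6 eV.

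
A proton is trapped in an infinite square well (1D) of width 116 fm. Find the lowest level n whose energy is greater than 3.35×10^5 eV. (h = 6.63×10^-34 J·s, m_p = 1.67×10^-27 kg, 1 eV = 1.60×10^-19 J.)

E_1 = h²/(8m_pL²) = 2.445×10^-15 J = 1.528×10^4 eV.
Need n² > 3.35×10^5/1.528×10^4 = 21.92, i.e. n > 4.682.
The smallest integer satisfying this is n = 5.

n = 5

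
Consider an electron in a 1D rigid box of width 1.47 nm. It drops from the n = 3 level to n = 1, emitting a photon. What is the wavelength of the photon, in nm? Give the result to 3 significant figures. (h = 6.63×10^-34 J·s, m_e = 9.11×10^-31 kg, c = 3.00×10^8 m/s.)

λ = 891 nm

E_1 = h²/(8m_eL²) = 2.791×10^-20 J, so ΔE = (3² − 1²)E_1 = 2.233×10^-19 J.
λ = hc/ΔE = (6.63×10^-34·3.00×10^8)/2.233×10^-19 = 8.91×10^-7 m = 891 nm.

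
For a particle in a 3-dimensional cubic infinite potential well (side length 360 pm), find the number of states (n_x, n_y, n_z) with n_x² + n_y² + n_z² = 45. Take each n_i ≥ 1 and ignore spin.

The level has n_x² + n_y² + n_z² = 45. The ordered positive-integer solutions are (2, 4, 5), (2, 5, 4), (4, 2, 5), (4, 5, 2), (5, 2, 4), (5, 4, 2).
That gives 6 states.

degeneracy = 6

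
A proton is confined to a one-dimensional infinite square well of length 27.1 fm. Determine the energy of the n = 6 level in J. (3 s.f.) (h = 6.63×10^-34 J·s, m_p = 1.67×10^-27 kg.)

For an infinite well E_n = n²h²/(8m_pL²), so E_1 = h²/(8m_pL²) = (6.63×10^-34)²/(8·1.67×10^-27·(2.71×10^-14 m)²) = 4.480×10^-14 J.
Then E_6 = 6²·E_1 = 36·4.480×10^-14 J = 1.61×10^-12 J.

E_6 = 1.61×10^-12 J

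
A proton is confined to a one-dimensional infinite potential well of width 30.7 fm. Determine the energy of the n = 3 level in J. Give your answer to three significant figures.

For an infinite well E_n = n²h²/(8m_pL²), so E_1 = h²/(8m_pL²) = (6.626×10^-34)²/(8·1.673×10^-27·(3.07×10^-14 m)²) = 3.480×10^-14 J.
Then E_3 = 3²·E_1 = 9·3.480×10^-14 J = 3.13×10^-13 J.

E_3 = 3.13×10^-13 J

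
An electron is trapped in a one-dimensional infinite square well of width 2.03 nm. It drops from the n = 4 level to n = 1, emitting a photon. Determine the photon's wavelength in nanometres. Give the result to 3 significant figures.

λ = 906 nm

E_1 = h²/(8m_eL²) = 1.462×10^-20 J, so ΔE = (4² − 1²)E_1 = 2.193×10^-19 J.
λ = hc/ΔE = (6.626×10^-34·2.998×10^8)/2.193×10^-19 = 9.06×10^-7 m = 906 nm.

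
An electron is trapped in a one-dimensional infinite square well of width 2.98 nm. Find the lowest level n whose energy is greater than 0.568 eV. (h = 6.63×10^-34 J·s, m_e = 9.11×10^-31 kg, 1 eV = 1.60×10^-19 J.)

n = 4

E_1 = h²/(8m_eL²) = 6.792×10^-21 J = 0.04245 eV.
Need n² > 0.568/0.04245 = 13.38, i.e. n > 3.658.
The smallest integer satisfying this is n = 4.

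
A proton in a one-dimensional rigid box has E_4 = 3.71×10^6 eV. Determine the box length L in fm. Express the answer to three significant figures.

L = 29.7 fm

From E_n = n²h²/(8m_pL²), L = n·h/√(8m_pE_n).
E_4 = 3.71×10^6 eV = 5.943×10^-13 J, so L = 4·6.626×10^-34/√(8·1.673×10^-27·5.943×10^-13) = 2.97×10^-14 m = 29.7 fm.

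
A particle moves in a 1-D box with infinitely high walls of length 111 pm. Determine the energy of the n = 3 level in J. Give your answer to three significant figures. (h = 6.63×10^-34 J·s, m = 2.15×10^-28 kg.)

For an infinite well E_n = n²h²/(8mL²), so E_1 = h²/(8mL²) = (6.63×10^-34)²/(8·2.15×10^-28·(1.11×10^-10 m)²) = 2.074×10^-20 J.
Then E_3 = 3²·E_1 = 9·2.074×10^-20 J = 1.87×10^-19 J.

E_3 = 1.87×10^-19 J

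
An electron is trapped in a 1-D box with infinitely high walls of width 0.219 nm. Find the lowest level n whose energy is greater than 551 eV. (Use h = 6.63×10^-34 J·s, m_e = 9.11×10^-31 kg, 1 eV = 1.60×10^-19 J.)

E_1 = h²/(8m_eL²) = 1.258×10^-18 J = 7.862 eV.
Need n² > 551/7.862 = 70.08, i.e. n > 8.371.
The smallest integer satisfying this is n = 9.

n = 9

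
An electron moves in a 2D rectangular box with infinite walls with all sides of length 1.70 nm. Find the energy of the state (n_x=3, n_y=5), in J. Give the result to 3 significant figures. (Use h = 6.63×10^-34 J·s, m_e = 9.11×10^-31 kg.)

E = 7.10×10^-19 J

For a 2D rectangular well E = (h²/8m_e)·Σ n_i²/L_i² = (6.63×10^-34)²/(8·9.11×10^-31) · [3²/(1.70 nm)² + 5²/(1.70 nm)²].
Evaluating gives E = 7.10×10^-19 J.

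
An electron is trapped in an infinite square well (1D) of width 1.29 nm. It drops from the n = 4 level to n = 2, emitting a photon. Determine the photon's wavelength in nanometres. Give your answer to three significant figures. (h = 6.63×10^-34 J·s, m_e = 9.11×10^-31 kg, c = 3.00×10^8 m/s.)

λ = 457 nm

E_1 = h²/(8m_eL²) = 3.624×10^-20 J, so ΔE = (4² − 2²)E_1 = 4.349×10^-19 J.
λ = hc/ΔE = (6.63×10^-34·3.00×10^8)/4.349×10^-19 = 4.57×10^-7 m = 457 nm.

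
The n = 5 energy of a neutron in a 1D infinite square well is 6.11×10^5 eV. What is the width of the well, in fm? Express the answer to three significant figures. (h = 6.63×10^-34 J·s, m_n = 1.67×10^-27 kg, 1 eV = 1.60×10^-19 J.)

From E_n = n²h²/(8m_nL²), L = n·h/√(8m_nE_n).
E_5 = 6.11×10^5 eV = 9.776×10^-14 J, so L = 5·6.63×10^-34/√(8·1.67×10^-27·9.776×10^-14) = 9.17×10^-14 m = 91.7 fm.

L = 91.7 fm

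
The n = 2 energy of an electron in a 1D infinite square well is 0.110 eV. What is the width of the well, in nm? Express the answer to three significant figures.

From E_n = n²h²/(8m_eL²), L = n·h/√(8m_eE_n).
E_2 = 0.110 eV = 1.762×10^-20 J, so L = 2·6.626×10^-34/√(8·9.109×10^-31·1.762×10^-20) = 3.70×10^-9 m = 3.70 nm.

L = 3.70 nm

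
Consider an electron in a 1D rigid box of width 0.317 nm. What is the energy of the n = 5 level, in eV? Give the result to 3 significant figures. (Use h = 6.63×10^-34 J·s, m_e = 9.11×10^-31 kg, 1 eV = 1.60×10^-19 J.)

For an infinite well E_n = n²h²/(8m_eL²), so E_1 = h²/(8m_eL²) = (6.63×10^-34)²/(8·9.11×10^-31·(3.17×10^-10 m)²) = 6.002×10^-19 J.
Then E_5 = 5²·E_1 = 25·6.002×10^-19 J = 1.500×10^-17 J.
Converting, E_5 = 1.500×10^-17 J / (1.60×10^-19 J/eV) = 93.8 eV.

E_5 = 93.8 eV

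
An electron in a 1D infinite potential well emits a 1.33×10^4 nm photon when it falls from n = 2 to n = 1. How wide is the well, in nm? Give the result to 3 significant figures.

L = 3.48 nm

The photon carries ΔE = hc/λ = 6.626×10^-34·2.998×10^8/1.33×10^-5 m = 1.494×10^-20 J.
Since ΔE = (2² − 1²)E_1, E_1 = 4.980×10^-21 J, and L = h/√(8m_eE_1) = 3.48×10^-9 m = 3.48 nm.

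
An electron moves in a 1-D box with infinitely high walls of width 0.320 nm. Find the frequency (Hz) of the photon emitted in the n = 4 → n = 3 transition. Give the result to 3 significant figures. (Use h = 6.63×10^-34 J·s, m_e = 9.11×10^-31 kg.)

E_1 = h²/(8m_eL²) = 5.890×10^-19 J and ΔE = (4² − 3²)E_1 = 4.123×10^-18 J.
f = ΔE/h = 4.123×10^-18/6.63×10^-34 = 6.22×10^15 Hz.

f = 6.22×10^15 Hz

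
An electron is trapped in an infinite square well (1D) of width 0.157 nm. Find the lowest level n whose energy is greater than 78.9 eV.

n = 3

E_1 = h²/(8m_eL²) = 2.444×10^-18 J = 15.26 eV.
Need n² > 78.9/15.26 = 5.170, i.e. n > 2.274.
The smallest integer satisfying this is n = 3.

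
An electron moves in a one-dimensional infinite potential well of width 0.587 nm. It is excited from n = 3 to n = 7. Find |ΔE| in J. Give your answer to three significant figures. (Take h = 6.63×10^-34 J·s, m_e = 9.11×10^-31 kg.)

E_1 = h²/(8m_eL²) = 1.750×10^-19 J.
|ΔE| = |3² − 7²|·E_1 = 40·1.750×10^-19 J = 7.00×10^-18 J.

|ΔE| = 7.00×10^-18 J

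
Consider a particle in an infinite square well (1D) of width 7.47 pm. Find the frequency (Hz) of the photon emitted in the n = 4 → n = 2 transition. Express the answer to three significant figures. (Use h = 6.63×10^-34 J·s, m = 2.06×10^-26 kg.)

E_1 = h²/(8mL²) = 4.780×10^-20 J and ΔE = (4² − 2²)E_1 = 5.736×10^-19 J.
f = ΔE/h = 5.736×10^-19/6.63×10^-34 = 8.65×10^14 Hz.

f = 8.65×10^14 Hz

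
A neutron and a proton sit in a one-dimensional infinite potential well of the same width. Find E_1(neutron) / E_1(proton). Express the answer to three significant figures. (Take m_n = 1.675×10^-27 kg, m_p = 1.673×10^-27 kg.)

0.999

E_n ∝ 1/m at fixed n and L, so the ratio is m_p/m_n = 1.673×10^-27/1.675×10^-27 = 0.999.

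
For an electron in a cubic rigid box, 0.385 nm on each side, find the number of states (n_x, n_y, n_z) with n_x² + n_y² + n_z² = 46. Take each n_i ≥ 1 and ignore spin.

The level has n_x² + n_y² + n_z² = 46. The ordered positive-integer solutions are (1, 3, 6), (1, 6, 3), (3, 1, 6), (3, 6, 1), (6, 1, 3), (6, 3, 1).
That gives 6 states.

degeneracy = 6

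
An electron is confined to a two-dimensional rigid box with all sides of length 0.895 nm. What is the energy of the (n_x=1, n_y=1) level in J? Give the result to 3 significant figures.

For a 2D rectangular well E = (h²/8m_e)·Σ n_i²/L_i² = (6.626×10^-34)²/(8·9.109×10^-31) · [1²/(0.895 nm)² + 1²/(0.895 nm)²].
Evaluating gives E = 1.50×10^-19 J.

E = 1.50×10^-19 J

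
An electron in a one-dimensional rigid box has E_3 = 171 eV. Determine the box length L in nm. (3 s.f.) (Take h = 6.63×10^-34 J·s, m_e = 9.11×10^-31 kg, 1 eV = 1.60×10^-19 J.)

From E_n = n²h²/(8m_eL²), L = n·h/√(8m_eE_n).
E_3 = 171 eV = 2.736×10^-17 J, so L = 3·6.63×10^-34/√(8·9.11×10^-31·2.736×10^-17) = 1.41×10^-10 m = 0.141 nm.

L = 0.141 nm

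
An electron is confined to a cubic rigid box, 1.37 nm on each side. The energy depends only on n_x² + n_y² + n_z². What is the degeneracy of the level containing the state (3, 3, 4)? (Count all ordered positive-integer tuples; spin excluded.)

The level has n_x² + n_y² + n_z² = 34. The ordered positive-integer solutions are (3, 3, 4), (3, 4, 3), (4, 3, 3).
That gives 3 states.

degeneracy = 3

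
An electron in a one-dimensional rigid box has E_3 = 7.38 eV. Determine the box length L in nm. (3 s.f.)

L = 0.677 nm

From E_n = n²h²/(8m_eL²), L = n·h/√(8m_eE_n).
E_3 = 7.38 eV = 1.182×10^-18 J, so L = 3·6.626×10^-34/√(8·9.109×10^-31·1.182×10^-18) = 6.77×10^-10 m = 0.677 nm.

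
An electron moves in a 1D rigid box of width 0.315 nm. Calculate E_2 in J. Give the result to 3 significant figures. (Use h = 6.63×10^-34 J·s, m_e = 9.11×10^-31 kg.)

E_2 = 2.43×10^-18 J

For an infinite well E_n = n²h²/(8m_eL²), so E_1 = h²/(8m_eL²) = (6.63×10^-34)²/(8·9.11×10^-31·(3.15×10^-10 m)²) = 6.079×10^-19 J.
Then E_2 = 2²·E_1 = 4·6.079×10^-19 J = 2.43×10^-18 J.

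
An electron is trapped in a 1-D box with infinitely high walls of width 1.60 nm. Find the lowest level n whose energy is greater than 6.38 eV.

n = 7

E_1 = h²/(8m_eL²) = 2.353×10^-20 J = 0.1469 eV.
Need n² > 6.38/0.1469 = 43.43, i.e. n > 6.590.
The smallest integer satisfying this is n = 7.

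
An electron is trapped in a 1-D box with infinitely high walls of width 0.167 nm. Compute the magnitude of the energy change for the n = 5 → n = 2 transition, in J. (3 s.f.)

E_1 = h²/(8m_eL²) = 2.160×10^-18 J.
|ΔE| = |5² − 2²|·E_1 = 21·2.160×10^-18 J = 4.54×10^-17 J.

|ΔE| = 4.54×10^-17 J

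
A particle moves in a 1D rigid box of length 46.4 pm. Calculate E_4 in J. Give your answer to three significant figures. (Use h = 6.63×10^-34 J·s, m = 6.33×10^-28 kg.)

For an infinite well E_n = n²h²/(8mL²), so E_1 = h²/(8mL²) = (6.63×10^-34)²/(8·6.33×10^-28·(4.64×10^-11 m)²) = 4.032×10^-20 J.
Then E_4 = 4²·E_1 = 16·4.032×10^-20 J = 6.45×10^-19 J.

E_4 = 6.45×10^-19 J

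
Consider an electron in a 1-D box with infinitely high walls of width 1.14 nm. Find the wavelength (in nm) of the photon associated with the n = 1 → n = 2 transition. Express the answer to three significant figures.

E_1 = h²/(8m_eL²) = 4.636×10^-20 J, so ΔE = (2² − 1²)E_1 = 1.391×10^-19 J.
λ = hc/ΔE = (6.626×10^-34·2.998×10^8)/1.391×10^-19 = 1.43×10^-6 m = 1.43×10^3 nm.

λ = 1.43×10^3 nm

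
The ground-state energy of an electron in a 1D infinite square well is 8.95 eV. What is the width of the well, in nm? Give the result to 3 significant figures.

From E_n = n²h²/(8m_eL²), L = n·h/√(8m_eE_n).
E_1 = 8.95 eV = 1.434×10^-18 J, so L = 1·6.626×10^-34/√(8·9.109×10^-31·1.434×10^-18) = 2.05×10^-10 m = 0.205 nm.

L = 0.205 nm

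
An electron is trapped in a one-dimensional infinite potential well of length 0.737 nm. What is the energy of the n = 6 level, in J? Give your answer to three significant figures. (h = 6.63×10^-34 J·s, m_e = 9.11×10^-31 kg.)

For an infinite well E_n = n²h²/(8m_eL²), so E_1 = h²/(8m_eL²) = (6.63×10^-34)²/(8·9.11×10^-31·(7.37×10^-10 m)²) = 1.110×10^-19 J.
Then E_6 = 6²·E_1 = 36·1.110×10^-19 J = 4.00×10^-18 J.

E_6 = 4.00×10^-18 J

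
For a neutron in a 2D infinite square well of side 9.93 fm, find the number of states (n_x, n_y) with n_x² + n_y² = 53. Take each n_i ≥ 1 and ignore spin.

degeneracy = 2

The level has n_x² + n_y² = 53. The ordered positive-integer solutions are (2, 7), (7, 2).
That gives 2 states.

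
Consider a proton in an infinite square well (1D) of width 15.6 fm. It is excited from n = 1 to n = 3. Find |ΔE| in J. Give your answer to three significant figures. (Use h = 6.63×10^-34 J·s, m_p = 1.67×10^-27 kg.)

|ΔE| = 1.08×10^-12 J

E_1 = h²/(8m_pL²) = 1.352×10^-13 J.
|ΔE| = |1² − 3²|·E_1 = 8·1.352×10^-13 J = 1.08×10^-12 J.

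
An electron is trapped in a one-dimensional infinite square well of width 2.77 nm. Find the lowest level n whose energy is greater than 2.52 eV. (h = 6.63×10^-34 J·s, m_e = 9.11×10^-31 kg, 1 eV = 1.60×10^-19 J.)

E_1 = h²/(8m_eL²) = 7.861×10^-21 J = 0.04913 eV.
Need n² > 2.52/0.04913 = 51.29, i.e. n > 7.162.
The smallest integer satisfying this is n = 8.

n = 8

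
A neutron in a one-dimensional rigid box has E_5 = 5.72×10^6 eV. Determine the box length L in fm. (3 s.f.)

From E_n = n²h²/(8m_nL²), L = n·h/√(8m_nE_n).
E_5 = 5.72×10^6 eV = 9.163×10^-13 J, so L = 5·6.626×10^-34/√(8·1.675×10^-27·9.163×10^-13) = 2.99×10^-14 m = 29.9 fm.

L = 29.9 fm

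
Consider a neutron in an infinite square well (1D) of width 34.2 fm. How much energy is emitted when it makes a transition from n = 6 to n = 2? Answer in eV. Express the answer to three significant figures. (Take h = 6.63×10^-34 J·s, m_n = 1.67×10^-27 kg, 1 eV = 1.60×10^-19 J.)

|ΔE| = 5.63×10^6 eV

E_1 = h²/(8m_nL²) = 2.813×10^-14 J.
|ΔE| = |6² − 2²|·E_1 = 32·2.813×10^-14 J = 9.002×10^-13 J = 5.63×10^6 eV.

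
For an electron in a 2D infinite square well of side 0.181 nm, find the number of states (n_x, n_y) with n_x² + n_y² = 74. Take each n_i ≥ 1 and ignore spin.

The level has n_x² + n_y² = 74. The ordered positive-integer solutions are (5, 7), (7, 5).
That gives 2 states.

degeneracy = 2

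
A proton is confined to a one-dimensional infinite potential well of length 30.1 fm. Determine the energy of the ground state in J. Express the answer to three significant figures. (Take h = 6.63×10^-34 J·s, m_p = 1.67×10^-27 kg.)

E_1 = 3.63×10^-14 J

For an infinite well E_n = n²h²/(8m_pL²), so E_1 = h²/(8m_pL²) = (6.63×10^-34)²/(8·1.67×10^-27·(3.01×10^-14 m)²) = 3.632×10^-14 J.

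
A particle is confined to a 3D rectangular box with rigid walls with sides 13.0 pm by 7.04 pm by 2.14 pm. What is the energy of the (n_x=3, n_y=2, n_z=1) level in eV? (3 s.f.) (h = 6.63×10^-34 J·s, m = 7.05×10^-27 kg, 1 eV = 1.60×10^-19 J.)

For a 3D rectangular well E = (h²/8m)·Σ n_i²/L_i² = (6.63×10^-34)²/(8·7.05×10^-27) · [3²/(13.0 pm)² + 2²/(7.04 pm)² + 1²/(2.14 pm)²].
Evaluating gives E = 2.746×10^-18 J = 17.2 eV.

E = 17.2 eV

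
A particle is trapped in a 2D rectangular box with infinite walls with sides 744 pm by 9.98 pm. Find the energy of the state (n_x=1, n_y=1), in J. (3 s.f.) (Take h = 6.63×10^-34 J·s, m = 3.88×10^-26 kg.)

E = 1.42×10^-20 J

For a 2D rectangular well E = (h²/8m)·Σ n_i²/L_i² = (6.63×10^-34)²/(8·3.88×10^-26) · [1²/(744 pm)² + 1²/(9.98 pm)²].
Evaluating gives E = 1.42×10^-20 J.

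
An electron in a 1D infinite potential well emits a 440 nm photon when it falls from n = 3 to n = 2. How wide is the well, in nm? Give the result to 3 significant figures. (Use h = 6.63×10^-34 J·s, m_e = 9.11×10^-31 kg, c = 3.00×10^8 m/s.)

L = 0.817 nm

The photon carries ΔE = hc/λ = 6.63×10^-34·3.00×10^8/4.40×10^-7 m = 4.520×10^-19 J.
Since ΔE = (3² − 2²)E_1, E_1 = 9.040×10^-20 J, and L = h/√(8m_eE_1) = 8.17×10^-10 m = 0.817 nm.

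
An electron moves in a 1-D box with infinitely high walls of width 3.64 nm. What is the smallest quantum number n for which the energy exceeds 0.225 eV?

E_1 = h²/(8m_eL²) = 4.547×10^-21 J = 0.02838 eV.
Need n² > 0.225/0.02838 = 7.928, i.e. n > 2.816.
The smallest integer satisfying this is n = 3.

n = 3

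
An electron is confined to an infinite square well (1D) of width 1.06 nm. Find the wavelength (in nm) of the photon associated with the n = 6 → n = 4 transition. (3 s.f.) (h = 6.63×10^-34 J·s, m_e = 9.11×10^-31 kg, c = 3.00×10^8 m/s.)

λ = 185 nm

E_1 = h²/(8m_eL²) = 5.368×10^-20 J, so ΔE = (6² − 4²)E_1 = 1.074×10^-18 J.
λ = hc/ΔE = (6.63×10^-34·3.00×10^8)/1.074×10^-18 = 1.85×10^-7 m = 185 nm.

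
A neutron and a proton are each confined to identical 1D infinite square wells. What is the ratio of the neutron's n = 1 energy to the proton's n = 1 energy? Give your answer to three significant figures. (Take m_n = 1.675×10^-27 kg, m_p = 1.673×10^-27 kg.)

0.999

E_n ∝ 1/m at fixed n and L, so the ratio is m_p/m_n = 1.673×10^-27/1.675×10^-27 = 0.999.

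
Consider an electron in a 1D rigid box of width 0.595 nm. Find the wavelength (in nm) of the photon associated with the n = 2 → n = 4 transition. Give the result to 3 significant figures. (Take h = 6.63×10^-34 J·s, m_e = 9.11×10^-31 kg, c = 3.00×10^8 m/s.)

λ = 97.3 nm

E_1 = h²/(8m_eL²) = 1.704×10^-19 J, so ΔE = (4² − 2²)E_1 = 2.045×10^-18 J.
λ = hc/ΔE = (6.63×10^-34·3.00×10^8)/2.045×10^-18 = 9.73×10^-8 m = 97.3 nm.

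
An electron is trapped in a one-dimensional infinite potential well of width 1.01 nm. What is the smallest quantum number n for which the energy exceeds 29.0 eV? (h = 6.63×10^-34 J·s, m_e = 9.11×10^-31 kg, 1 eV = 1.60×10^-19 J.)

E_1 = h²/(8m_eL²) = 5.913×10^-20 J = 0.3696 eV.
Need n² > 29.0/0.3696 = 78.46, i.e. n > 8.858.
The smallest integer satisfying this is n = 9.

n = 9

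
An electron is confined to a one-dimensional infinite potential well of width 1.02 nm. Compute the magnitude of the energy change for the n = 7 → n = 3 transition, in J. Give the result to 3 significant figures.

|ΔE| = 2.32×10^-18 J

E_1 = h²/(8m_eL²) = 5.791×10^-20 J.
|ΔE| = |7² − 3²|·E_1 = 40·5.791×10^-20 J = 2.32×10^-18 J.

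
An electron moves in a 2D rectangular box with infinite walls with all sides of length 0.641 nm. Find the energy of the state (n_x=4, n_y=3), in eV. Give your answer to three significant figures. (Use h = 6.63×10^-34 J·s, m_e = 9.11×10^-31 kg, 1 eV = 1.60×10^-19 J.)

For a 2D rectangular well E = (h²/8m_e)·Σ n_i²/L_i² = (6.63×10^-34)²/(8·9.11×10^-31) · [4²/(0.641 nm)² + 3²/(0.641 nm)²].
Evaluating gives E = 3.670×10^-18 J = 22.9 eV.

E = 22.9 eV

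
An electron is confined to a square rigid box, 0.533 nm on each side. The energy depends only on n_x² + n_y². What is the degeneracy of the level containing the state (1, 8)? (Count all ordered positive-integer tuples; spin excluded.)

The level has n_x² + n_y² = 65. The ordered positive-integer solutions are (1, 8), (4, 7), (7, 4), (8, 1).
That gives 4 states.

degeneracy = 4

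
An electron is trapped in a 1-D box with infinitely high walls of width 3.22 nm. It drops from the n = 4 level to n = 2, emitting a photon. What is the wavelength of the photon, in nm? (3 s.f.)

E_1 = h²/(8m_eL²) = 5.811×10^-21 J, so ΔE = (4² − 2²)E_1 = 6.973×10^-20 J.
λ = hc/ΔE = (6.626×10^-34·2.998×10^8)/6.973×10^-20 = 2.85×10^-6 m = 2.85×10^3 nm.

λ = 2.85×10^3 nm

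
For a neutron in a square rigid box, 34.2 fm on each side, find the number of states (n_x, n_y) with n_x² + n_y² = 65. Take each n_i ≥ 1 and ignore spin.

The level has n_x² + n_y² = 65. The ordered positive-integer solutions are (1, 8), (4, 7), (7, 4), (8, 1).
That gives 4 states.

degeneracy = 4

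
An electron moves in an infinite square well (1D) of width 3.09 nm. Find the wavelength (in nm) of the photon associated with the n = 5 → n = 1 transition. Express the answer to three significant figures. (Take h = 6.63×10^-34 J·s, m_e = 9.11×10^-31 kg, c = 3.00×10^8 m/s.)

E_1 = h²/(8m_eL²) = 6.317×10^-21 J, so ΔE = (5² − 1²)E_1 = 1.516×10^-19 J.
λ = hc/ΔE = (6.63×10^-34·3.00×10^8)/1.516×10^-19 = 1.31×10^-6 m = 1.31×10^3 nm.

λ = 1.31×10^3 nm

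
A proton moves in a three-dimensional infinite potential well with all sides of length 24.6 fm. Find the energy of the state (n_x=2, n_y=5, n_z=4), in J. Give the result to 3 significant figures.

E = 2.44×10^-12 J

For a 3D rectangular well E = (h²/8m_p)·Σ n_i²/L_i² = (6.626×10^-34)²/(8·1.673×10^-27) · [2²/(24.6 fm)² + 5²/(24.6 fm)² + 4²/(24.6 fm)²].
Evaluating gives E = 2.44×10^-12 J.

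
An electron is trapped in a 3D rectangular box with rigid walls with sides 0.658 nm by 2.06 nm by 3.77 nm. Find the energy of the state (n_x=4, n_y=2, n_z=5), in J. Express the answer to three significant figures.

For a 3D rectangular well E = (h²/8m_e)·Σ n_i²/L_i² = (6.626×10^-34)²/(8·9.109×10^-31) · [4²/(0.658 nm)² + 2²/(2.06 nm)² + 5²/(3.77 nm)²].
Evaluating gives E = 2.39×10^-18 J.

E = 2.39×10^-18 J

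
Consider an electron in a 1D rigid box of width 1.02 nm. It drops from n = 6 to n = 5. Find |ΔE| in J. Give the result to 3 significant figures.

|ΔE| = 6.37×10^-19 J

E_1 = h²/(8m_eL²) = 5.791×10^-20 J.
|ΔE| = |6² − 5²|·E_1 = 11·5.791×10^-20 J = 6.37×10^-19 J.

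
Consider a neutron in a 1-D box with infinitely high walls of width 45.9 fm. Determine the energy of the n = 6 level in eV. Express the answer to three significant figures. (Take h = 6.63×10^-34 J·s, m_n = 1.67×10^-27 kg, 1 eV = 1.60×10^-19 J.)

For an infinite well E_n = n²h²/(8m_nL²), so E_1 = h²/(8m_nL²) = (6.63×10^-34)²/(8·1.67×10^-27·(4.59×10^-14 m)²) = 1.562×10^-14 J.
Then E_6 = 6²·E_1 = 36·1.562×10^-14 J = 5.623×10^-13 J.
Converting, E_6 = 5.623×10^-13 J / (1.60×10^-19 J/eV) = 3.51×10^6 eV.

E_6 = 3.51×10^6 eV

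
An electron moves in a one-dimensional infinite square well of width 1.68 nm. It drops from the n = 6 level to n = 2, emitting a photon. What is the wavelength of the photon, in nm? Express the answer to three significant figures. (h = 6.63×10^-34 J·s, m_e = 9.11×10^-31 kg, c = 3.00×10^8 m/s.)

λ = 291 nm

E_1 = h²/(8m_eL²) = 2.137×10^-20 J, so ΔE = (6² − 2²)E_1 = 6.838×10^-19 J.
λ = hc/ΔE = (6.63×10^-34·3.00×10^8)/6.838×10^-19 = 2.91×10^-7 m = 291 nm.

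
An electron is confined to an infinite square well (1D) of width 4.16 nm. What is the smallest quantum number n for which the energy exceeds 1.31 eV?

E_1 = h²/(8m_eL²) = 3.481×10^-21 J = 0.02173 eV.
Need n² > 1.31/0.02173 = 60.29, i.e. n > 7.765.
The smallest integer satisfying this is n = 8.

n = 8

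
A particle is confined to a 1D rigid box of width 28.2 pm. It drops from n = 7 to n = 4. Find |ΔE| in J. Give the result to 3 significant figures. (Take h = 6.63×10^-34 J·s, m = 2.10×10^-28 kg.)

|ΔE| = 1.09×10^-17 J

E_1 = h²/(8mL²) = 3.290×10^-19 J.
|ΔE| = |7² − 4²|·E_1 = 33·3.290×10^-19 J = 1.09×10^-17 J.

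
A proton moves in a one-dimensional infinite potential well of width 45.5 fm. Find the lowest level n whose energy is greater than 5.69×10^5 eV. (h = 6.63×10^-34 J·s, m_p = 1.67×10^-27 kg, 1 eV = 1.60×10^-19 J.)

E_1 = h²/(8m_pL²) = 1.589×10^-14 J = 9.931×10^4 eV.
Need n² > 5.69×10^5/9.931×10^4 = 5.730, i.e. n > 2.394.
The smallest integer satisfying this is n = 3.

n = 3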